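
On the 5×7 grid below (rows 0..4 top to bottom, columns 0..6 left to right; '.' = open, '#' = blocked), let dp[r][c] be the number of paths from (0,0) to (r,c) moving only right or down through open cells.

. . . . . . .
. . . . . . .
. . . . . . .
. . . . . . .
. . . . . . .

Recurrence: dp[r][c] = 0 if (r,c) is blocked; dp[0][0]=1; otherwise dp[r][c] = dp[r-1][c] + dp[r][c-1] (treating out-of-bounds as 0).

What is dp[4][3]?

r\c   0   1   2   3   4   5   6
  0   1   1   1   1   1   1   1
  1   1   2   3   4   5   6   7
  2   1   3   6  10  15  21  28
  3   1   4  10  20  35  56  84
  4   1   5  15  35  70 126 210

35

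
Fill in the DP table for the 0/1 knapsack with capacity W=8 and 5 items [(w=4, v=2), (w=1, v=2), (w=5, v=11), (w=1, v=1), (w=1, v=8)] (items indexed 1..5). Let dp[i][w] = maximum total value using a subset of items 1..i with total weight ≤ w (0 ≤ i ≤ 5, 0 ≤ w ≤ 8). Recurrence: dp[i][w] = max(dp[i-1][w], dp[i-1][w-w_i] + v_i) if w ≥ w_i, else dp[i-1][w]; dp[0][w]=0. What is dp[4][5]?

11

i\w   0   1   2   3   4   5   6   7   8
  0   0   0   0   0   0   0   0   0   0
  1   0   0   0   0   2   2   2   2   2
  2   0   2   2   2   2   4   4   4   4
  3   0   2   2   2   2  11  13  13  13
  4   0   2   3   3   3  11  13  14  14
  5   0   8  10  11  11  11  19  21  22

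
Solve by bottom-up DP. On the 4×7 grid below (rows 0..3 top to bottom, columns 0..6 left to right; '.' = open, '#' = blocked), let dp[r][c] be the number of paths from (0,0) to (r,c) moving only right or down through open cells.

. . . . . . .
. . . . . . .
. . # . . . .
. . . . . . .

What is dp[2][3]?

r\c   0   1   2   3   4   5   6
  0   1   1   1   1   1   1   1
  1   1   2   3   4   5   6   7
  2   1   3   0   4   9  15  22
  3   1   4   4   8  17  32  54

4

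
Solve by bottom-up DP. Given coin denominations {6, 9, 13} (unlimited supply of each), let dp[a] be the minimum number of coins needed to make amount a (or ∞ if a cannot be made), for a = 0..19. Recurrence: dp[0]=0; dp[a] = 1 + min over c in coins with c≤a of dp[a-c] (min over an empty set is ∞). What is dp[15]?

2

 a  0  1  2  3  4  5  6  7  8  9 10 11 12 13 14 15 16 17 18 19
dp  0  -  -  -  -  -  1  -  -  1  -  -  2  1  -  2  -  -  2  2
(- denotes ∞ / unreachable)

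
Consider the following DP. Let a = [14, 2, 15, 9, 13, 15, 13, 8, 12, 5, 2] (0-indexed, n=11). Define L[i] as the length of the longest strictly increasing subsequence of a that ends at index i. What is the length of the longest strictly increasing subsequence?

   i    0    1    2    3    4    5    6    7    8    9   10
a[i]   14    2   15    9   13   15   13    8   12    5    2
L[i]    1    1    2    2    3    4    3    2    3    2    1

4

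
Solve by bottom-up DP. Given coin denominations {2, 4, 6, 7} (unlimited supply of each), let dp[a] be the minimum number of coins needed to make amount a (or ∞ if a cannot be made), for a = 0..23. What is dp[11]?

 a  0  1  2  3  4  5  6  7  8  9 10 11 12 13 14 15 16 17 18 19 20 21 22 23
dp  0  -  1  -  1  -  1  1  2  2  2  2  2  2  2  3  3  3  3  3  3  3  4  4
(- denotes ∞ / unreachable)

2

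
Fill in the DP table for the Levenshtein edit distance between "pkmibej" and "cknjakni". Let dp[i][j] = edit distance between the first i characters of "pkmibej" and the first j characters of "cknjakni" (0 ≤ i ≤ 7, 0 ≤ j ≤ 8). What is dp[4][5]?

   ''  c  k  n  j  a  k  n  i
''  0  1  2  3  4  5  6  7  8
 p  1  1  2  3  4  5  6  7  8
 k  2  2  1  2  3  4  5  6  7
 m  3  3  2  2  3  4  5  6  7
 i  4  4  3  3  3  4  5  6  6
 b  5  5  4  4  4  4  5  6  7
 e  6  6  5  5  5  5  5  6  7
 j  7  7  6  6  5  6  6  6  7

4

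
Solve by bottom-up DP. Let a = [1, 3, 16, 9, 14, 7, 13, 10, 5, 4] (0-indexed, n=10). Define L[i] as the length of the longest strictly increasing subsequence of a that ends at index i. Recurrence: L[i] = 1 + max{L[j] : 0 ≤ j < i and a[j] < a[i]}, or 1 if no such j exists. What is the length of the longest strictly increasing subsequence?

   i    0    1    2    3    4    5    6    7    8    9
a[i]    1    3   16    9   14    7   13   10    5    4
L[i]    1    2    3    3    4    3    4    4    3    3

4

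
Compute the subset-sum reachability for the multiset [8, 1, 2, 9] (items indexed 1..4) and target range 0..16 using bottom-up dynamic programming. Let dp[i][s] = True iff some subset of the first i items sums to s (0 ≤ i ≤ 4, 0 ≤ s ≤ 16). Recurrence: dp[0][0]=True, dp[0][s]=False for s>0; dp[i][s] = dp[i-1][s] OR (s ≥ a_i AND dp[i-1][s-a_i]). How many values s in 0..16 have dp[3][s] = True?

i\s   0   1   2   3   4   5   6   7   8   9  10  11  12  13  14  15  16
  0   T   F   F   F   F   F   F   F   F   F   F   F   F   F   F   F   F
  1   T   F   F   F   F   F   F   F   T   F   F   F   F   F   F   F   F
  2   T   T   F   F   F   F   F   F   T   T   F   F   F   F   F   F   F
  3   T   T   T   T   F   F   F   F   T   T   T   T   F   F   F   F   F
  4   T   T   T   T   F   F   F   F   T   T   T   T   T   F   F   F   F

8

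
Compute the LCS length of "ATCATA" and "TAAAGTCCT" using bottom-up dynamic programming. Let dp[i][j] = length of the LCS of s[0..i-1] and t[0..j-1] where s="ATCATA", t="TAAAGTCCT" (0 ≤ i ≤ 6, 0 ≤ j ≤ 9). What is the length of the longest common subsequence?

   ''  T  A  A  A  G  T  C  C  T
''  0  0  0  0  0  0  0  0  0  0
 A  0  0  1  1  1  1  1  1  1  1
 T  0  1  1  1  1  1  2  2  2  2
 C  0  1  1  1  1  1  2  3  3  3
 A  0  1  2  2  2  2  2  3  3  3
 T  0  1  2  2  2  2  3  3  3  4
 A  0  1  2  3  3  3  3  3  3  4

4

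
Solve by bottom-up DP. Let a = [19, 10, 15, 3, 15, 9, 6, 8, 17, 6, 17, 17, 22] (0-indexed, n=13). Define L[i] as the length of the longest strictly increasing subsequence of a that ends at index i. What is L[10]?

   i    0    1    2    3    4    5    6    7    8    9   10   11   12
a[i]   19   10   15    3   15    9    6    8   17    6   17   17   22
L[i]    1    1    2    1    2    2    2    3    4    2    4    4    5

4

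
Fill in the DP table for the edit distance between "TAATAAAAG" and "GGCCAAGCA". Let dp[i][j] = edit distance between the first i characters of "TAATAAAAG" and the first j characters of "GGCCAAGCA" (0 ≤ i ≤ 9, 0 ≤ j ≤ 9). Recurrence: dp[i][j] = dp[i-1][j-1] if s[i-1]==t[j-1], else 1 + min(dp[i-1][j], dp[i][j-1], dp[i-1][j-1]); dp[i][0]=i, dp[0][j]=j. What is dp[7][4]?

7

   ''  G  G  C  C  A  A  G  C  A
''  0  1  2  3  4  5  6  7  8  9
 T  1  1  2  3  4  5  6  7  8  9
 A  2  2  2  3  4  4  5  6  7  8
 A  3  3  3  3  4  4  4  5  6  7
 T  4  4  4  4  4  5  5  5  6  7
 A  5  5  5  5  5  4  5  6  6  6
 A  6  6  6  6  6  5  4  5  6  6
 A  7  7  7  7  7  6  5  5  6  6
 A  8  8  8  8  8  7  6  6  6  6
 G  9  8  8  9  9  8  7  6  7  7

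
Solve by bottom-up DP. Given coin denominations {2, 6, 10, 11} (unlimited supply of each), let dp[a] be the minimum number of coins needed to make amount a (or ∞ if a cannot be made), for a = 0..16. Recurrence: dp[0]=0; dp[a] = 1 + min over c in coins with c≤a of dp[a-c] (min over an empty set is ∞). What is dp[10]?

 a  0  1  2  3  4  5  6  7  8  9 10 11 12 13 14 15 16
dp  0  -  1  -  2  -  1  -  2  -  1  1  2  2  3  3  2
(- denotes ∞ / unreachable)

1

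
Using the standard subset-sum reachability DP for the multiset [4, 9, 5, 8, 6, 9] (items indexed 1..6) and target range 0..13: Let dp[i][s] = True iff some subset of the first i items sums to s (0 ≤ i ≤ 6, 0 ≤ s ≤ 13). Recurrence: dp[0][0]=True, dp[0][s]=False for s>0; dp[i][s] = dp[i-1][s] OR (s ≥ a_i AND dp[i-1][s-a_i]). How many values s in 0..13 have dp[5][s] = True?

i\s   0   1   2   3   4   5   6   7   8   9  10  11  12  13
  0   T   F   F   F   F   F   F   F   F   F   F   F   F   F
  1   T   F   F   F   T   F   F   F   F   F   F   F   F   F
  2   T   F   F   F   T   F   F   F   F   T   F   F   F   T
  3   T   F   F   F   T   T   F   F   F   T   F   F   F   T
  4   T   F   F   F   T   T   F   F   T   T   F   F   T   T
  5   T   F   F   F   T   T   T   F   T   T   T   T   T   T
  6   T   F   F   F   T   T   T   F   T   T   T   T   T   T

10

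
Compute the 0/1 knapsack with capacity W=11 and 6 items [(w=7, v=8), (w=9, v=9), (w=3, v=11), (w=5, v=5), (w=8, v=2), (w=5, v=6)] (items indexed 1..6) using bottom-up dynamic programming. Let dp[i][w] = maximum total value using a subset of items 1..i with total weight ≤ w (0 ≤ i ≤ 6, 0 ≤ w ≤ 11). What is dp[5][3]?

i\w   0   1   2   3   4   5   6   7   8   9  10  11
  0   0   0   0   0   0   0   0   0   0   0   0   0
  1   0   0   0   0   0   0   0   8   8   8   8   8
  2   0   0   0   0   0   0   0   8   8   9   9   9
  3   0   0   0  11  11  11  11  11  11  11  19  19
  4   0   0   0  11  11  11  11  11  16  16  19  19
  5   0   0   0  11  11  11  11  11  16  16  19  19
  6   0   0   0  11  11  11  11  11  17  17  19  19

11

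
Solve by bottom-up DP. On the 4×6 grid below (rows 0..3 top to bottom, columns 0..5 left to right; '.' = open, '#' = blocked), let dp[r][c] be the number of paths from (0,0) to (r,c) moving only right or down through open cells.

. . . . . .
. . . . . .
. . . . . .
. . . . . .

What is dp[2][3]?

r\c   0   1   2   3   4   5
  0   1   1   1   1   1   1
  1   1   2   3   4   5   6
  2   1   3   6  10  15  21
  3   1   4  10  20  35  56

10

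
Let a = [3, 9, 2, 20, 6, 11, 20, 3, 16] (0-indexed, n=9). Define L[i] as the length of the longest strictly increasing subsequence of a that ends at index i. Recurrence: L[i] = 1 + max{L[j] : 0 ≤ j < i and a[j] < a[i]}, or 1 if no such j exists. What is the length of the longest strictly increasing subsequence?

   i    0    1    2    3    4    5    6    7    8
a[i]    3    9    2   20    6   11   20    3   16
L[i]    1    2    1    3    2    3    4    2    4

4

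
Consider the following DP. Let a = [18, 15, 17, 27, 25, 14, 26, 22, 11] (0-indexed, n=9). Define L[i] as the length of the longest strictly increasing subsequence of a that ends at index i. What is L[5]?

1

   i    0    1    2    3    4    5    6    7    8
a[i]   18   15   17   27   25   14   26   22   11
L[i]    1    1    2    3    3    1    4    3    1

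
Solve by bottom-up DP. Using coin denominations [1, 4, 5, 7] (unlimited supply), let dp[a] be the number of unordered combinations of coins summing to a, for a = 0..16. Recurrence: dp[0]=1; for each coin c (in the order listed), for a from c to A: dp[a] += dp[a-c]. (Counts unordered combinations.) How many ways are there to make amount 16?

after  coin     0     1     2     3     4     5     6     7     8     9    10    11    12    13    14    15    16
          1     1     1     1     1     1     1     1     1     1     1     1     1     1     1     1     1     1
          4     1     1     1     1     2     2     2     2     3     3     3     3     4     4     4     4     5
          5     1     1     1     1     2     3     3     3     4     5     6     6     7     8     9    10    11
          7     1     1     1     1     2     3     3     4     5     6     7     8    10    11    13    15    17

17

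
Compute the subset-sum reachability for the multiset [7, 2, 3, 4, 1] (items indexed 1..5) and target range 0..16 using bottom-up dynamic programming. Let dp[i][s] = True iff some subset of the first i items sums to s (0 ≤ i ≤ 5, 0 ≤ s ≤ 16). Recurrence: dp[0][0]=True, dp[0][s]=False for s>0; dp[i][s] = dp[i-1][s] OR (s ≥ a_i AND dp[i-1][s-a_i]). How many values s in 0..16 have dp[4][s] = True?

i\s   0   1   2   3   4   5   6   7   8   9  10  11  12  13  14  15  16
  0   T   F   F   F   F   F   F   F   F   F   F   F   F   F   F   F   F
  1   T   F   F   F   F   F   F   T   F   F   F   F   F   F   F   F   F
  2   T   F   T   F   F   F   F   T   F   T   F   F   F   F   F   F   F
  3   T   F   T   T   F   T   F   T   F   T   T   F   T   F   F   F   F
  4   T   F   T   T   T   T   T   T   F   T   T   T   T   T   T   F   T
  5   T   T   T   T   T   T   T   T   T   T   T   T   T   T   T   T   T

14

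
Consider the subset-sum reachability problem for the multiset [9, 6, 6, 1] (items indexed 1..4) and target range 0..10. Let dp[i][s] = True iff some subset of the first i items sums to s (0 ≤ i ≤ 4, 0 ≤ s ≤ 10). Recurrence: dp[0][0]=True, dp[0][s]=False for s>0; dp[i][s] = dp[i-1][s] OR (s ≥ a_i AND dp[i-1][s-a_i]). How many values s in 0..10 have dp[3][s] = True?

3

i\s   0   1   2   3   4   5   6   7   8   9  10
  0   T   F   F   F   F   F   F   F   F   F   F
  1   T   F   F   F   F   F   F   F   F   T   F
  2   T   F   F   F   F   F   T   F   F   T   F
  3   T   F   F   F   F   F   T   F   F   T   F
  4   T   T   F   F   F   F   T   T   F   T   T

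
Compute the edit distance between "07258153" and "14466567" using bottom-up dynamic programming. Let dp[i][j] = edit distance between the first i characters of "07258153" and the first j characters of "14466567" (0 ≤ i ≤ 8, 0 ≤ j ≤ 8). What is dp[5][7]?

   ''  1  4  4  6  6  5  6  7
''  0  1  2  3  4  5  6  7  8
 0  1  1  2  3  4  5  6  7  8
 7  2  2  2  3  4  5  6  7  7
 2  3  3  3  3  4  5  6  7  8
 5  4  4  4  4  4  5  5  6  7
 8  5  5  5  5  5  5  6  6  7
 1  6  5  6  6  6  6  6  7  7
 5  7  6  6  7  7  7  6  7  8
 3  8  7  7  7  8  8  7  7  8

6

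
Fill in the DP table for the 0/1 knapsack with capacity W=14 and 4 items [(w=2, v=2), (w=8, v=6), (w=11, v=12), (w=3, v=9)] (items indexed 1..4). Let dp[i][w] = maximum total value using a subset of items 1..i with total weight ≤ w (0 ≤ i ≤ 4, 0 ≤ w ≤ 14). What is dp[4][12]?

i\w   0   1   2   3   4   5   6   7   8   9  10  11  12  13  14
  0   0   0   0   0   0   0   0   0   0   0   0   0   0   0   0
  1   0   0   2   2   2   2   2   2   2   2   2   2   2   2   2
  2   0   0   2   2   2   2   2   2   6   6   8   8   8   8   8
  3   0   0   2   2   2   2   2   2   6   6   8  12  12  14  14
  4   0   0   2   9   9  11  11  11  11  11  11  15  15  17  21

15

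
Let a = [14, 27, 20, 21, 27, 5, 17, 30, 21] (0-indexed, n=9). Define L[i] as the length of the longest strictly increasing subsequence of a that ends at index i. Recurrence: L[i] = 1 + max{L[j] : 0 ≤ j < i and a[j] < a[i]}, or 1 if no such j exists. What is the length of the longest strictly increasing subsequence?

5

   i    0    1    2    3    4    5    6    7    8
a[i]   14   27   20   21   27    5   17   30   21
L[i]    1    2    2    3    4    1    2    5    3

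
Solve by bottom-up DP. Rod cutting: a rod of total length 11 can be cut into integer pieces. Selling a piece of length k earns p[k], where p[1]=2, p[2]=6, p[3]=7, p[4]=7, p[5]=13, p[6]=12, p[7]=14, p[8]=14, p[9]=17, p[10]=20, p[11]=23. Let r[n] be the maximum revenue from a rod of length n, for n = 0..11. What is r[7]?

20

   n    0    1    2    3    4    5    6    7    8    9   10   11
r[n]    0    2    6    8   12   14   18   20   24   26   30   32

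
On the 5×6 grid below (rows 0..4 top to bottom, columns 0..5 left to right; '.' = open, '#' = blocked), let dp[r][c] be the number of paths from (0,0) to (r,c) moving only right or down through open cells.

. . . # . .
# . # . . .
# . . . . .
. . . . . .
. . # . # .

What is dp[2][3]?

r\c   0   1   2   3   4   5
  0   1   1   1   0   0   0
  1   0   1   0   0   0   0
  2   0   1   1   1   1   1
  3   0   1   2   3   4   5
  4   0   1   0   3   0   5

1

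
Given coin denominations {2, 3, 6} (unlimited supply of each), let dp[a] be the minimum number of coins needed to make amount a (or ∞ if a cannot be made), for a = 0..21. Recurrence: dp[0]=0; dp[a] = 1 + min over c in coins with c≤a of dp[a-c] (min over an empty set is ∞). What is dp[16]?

4

 a  0  1  2  3  4  5  6  7  8  9 10 11 12 13 14 15 16 17 18 19 20 21
dp  0  -  1  1  2  2  1  3  2  2  3  3  2  4  3  3  4  4  3  5  4  4
(- denotes ∞ / unreachable)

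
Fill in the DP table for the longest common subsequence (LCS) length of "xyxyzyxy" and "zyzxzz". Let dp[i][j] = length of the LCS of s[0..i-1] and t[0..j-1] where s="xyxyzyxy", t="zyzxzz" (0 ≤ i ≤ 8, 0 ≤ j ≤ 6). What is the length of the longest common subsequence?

3

   ''  z  y  z  x  z  z
''  0  0  0  0  0  0  0
 x  0  0  0  0  1  1  1
 y  0  0  1  1  1  1  1
 x  0  0  1  1  2  2  2
 y  0  0  1  1  2  2  2
 z  0  1  1  2  2  3  3
 y  0  1  2  2  2  3  3
 x  0  1  2  2  3  3  3
 y  0  1  2  2  3  3  3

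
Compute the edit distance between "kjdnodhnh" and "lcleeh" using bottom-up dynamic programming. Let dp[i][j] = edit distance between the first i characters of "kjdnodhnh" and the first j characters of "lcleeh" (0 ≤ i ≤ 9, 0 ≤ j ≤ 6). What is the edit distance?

   ''  l  c  l  e  e  h
''  0  1  2  3  4  5  6
 k  1  1  2  3  4  5  6
 j  2  2  2  3  4  5  6
 d  3  3  3  3  4  5  6
 n  4  4  4  4  4  5  6
 o  5  5  5  5  5  5  6
 d  6  6  6  6  6  6  6
 h  7  7  7  7  7  7  6
 n  8  8  8  8  8  8  7
 h  9  9  9  9  9  9  8

8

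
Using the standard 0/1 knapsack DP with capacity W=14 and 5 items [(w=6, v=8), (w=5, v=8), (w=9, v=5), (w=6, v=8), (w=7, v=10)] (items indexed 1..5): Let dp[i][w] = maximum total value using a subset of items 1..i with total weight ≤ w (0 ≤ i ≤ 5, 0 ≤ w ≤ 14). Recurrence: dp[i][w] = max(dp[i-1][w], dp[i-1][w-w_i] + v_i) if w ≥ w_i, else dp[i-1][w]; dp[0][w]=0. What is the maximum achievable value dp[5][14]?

i\w   0   1   2   3   4   5   6   7   8   9  10  11  12  13  14
  0   0   0   0   0   0   0   0   0   0   0   0   0   0   0   0
  1   0   0   0   0   0   0   8   8   8   8   8   8   8   8   8
  2   0   0   0   0   0   8   8   8   8   8   8  16  16  16  16
  3   0   0   0   0   0   8   8   8   8   8   8  16  16  16  16
  4   0   0   0   0   0   8   8   8   8   8   8  16  16  16  16
  5   0   0   0   0   0   8   8  10  10  10  10  16  18  18  18

18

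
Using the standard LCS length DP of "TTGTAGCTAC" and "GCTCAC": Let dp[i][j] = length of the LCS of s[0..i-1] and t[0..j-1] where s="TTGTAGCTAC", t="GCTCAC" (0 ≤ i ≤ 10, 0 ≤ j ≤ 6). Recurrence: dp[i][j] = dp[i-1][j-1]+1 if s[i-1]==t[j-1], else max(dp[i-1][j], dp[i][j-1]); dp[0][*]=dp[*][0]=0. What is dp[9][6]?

   ''  G  C  T  C  A  C
''  0  0  0  0  0  0  0
 T  0  0  0  1  1  1  1
 T  0  0  0  1  1  1  1
 G  0  1  1  1  1  1  1
 T  0  1  1  2  2  2  2
 A  0  1  1  2  2  3  3
 G  0  1  1  2  2  3  3
 C  0  1  2  2  3  3  4
 T  0  1  2  3  3  3  4
 A  0  1  2  3  3  4  4
 C  0  1  2  3  4  4  5

4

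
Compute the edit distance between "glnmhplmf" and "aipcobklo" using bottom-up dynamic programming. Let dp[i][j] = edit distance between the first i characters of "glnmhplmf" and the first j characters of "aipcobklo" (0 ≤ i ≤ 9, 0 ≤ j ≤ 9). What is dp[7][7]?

7

   ''  a  i  p  c  o  b  k  l  o
''  0  1  2  3  4  5  6  7  8  9
 g  1  1  2  3  4  5  6  7  8  9
 l  2  2  2  3  4  5  6  7  7  8
 n  3  3  3  3  4  5  6  7  8  8
 m  4  4  4  4  4  5  6  7  8  9
 h  5  5  5  5  5  5  6  7  8  9
 p  6  6  6  5  6  6  6  7  8  9
 l  7  7  7  6  6  7  7  7  7  8
 m  8  8  8  7  7  7  8  8  8  8
 f  9  9  9  8  8  8  8  9  9  9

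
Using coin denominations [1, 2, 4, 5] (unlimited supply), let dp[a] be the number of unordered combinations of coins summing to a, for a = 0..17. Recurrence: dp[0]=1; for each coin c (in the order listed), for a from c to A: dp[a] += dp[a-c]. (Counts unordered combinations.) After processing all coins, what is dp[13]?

after  coin     0     1     2     3     4     5     6     7     8     9    10    11    12    13    14    15    16    17
          1     1     1     1     1     1     1     1     1     1     1     1     1     1     1     1     1     1     1
          2     1     1     2     2     3     3     4     4     5     5     6     6     7     7     8     8     9     9
          4     1     1     2     2     4     4     6     6     9     9    12    12    16    16    20    20    25    25
          5     1     1     2     2     4     5     7     8    11    13    17    19    24    27    33    37    44    49

27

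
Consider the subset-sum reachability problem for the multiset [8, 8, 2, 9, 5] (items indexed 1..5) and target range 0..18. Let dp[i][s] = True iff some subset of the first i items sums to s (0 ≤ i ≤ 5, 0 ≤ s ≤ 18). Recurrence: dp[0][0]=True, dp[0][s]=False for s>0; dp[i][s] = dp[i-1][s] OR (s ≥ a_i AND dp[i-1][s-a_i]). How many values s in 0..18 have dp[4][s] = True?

9

i\s   0   1   2   3   4   5   6   7   8   9  10  11  12  13  14  15  16  17  18
  0   T   F   F   F   F   F   F   F   F   F   F   F   F   F   F   F   F   F   F
  1   T   F   F   F   F   F   F   F   T   F   F   F   F   F   F   F   F   F   F
  2   T   F   F   F   F   F   F   F   T   F   F   F   F   F   F   F   T   F   F
  3   T   F   T   F   F   F   F   F   T   F   T   F   F   F   F   F   T   F   T
  4   T   F   T   F   F   F   F   F   T   T   T   T   F   F   F   F   T   T   T
  5   T   F   T   F   F   T   F   T   T   T   T   T   F   T   T   T   T   T   T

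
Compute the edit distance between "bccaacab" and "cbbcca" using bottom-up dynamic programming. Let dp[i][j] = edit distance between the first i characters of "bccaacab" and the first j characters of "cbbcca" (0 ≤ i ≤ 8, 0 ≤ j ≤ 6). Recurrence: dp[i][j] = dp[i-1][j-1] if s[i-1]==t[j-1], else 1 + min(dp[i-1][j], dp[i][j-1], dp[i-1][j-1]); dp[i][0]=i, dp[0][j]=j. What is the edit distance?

5

   ''  c  b  b  c  c  a
''  0  1  2  3  4  5  6
 b  1  1  1  2  3  4  5
 c  2  1  2  2  2  3  4
 c  3  2  2  3  2  2  3
 a  4  3  3  3  3  3  2
 a  5  4  4  4  4  4  3
 c  6  5  5  5  4  4  4
 a  7  6  6  6  5  5  4
 b  8  7  6  6  6  6  5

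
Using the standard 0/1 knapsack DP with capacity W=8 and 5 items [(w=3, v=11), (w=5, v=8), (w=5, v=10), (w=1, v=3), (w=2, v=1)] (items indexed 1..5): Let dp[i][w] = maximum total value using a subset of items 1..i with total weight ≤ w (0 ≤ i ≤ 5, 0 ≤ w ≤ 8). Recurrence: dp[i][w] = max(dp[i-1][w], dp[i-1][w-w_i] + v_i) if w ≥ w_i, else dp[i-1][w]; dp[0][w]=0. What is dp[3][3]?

11

i\w   0   1   2   3   4   5   6   7   8
  0   0   0   0   0   0   0   0   0   0
  1   0   0   0  11  11  11  11  11  11
  2   0   0   0  11  11  11  11  11  19
  3   0   0   0  11  11  11  11  11  21
  4   0   3   3  11  14  14  14  14  21
  5   0   3   3  11  14  14  15  15  21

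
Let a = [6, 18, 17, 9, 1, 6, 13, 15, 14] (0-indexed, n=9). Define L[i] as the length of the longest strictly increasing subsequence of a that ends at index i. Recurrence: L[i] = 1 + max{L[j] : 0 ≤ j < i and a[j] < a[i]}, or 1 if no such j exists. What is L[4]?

1

   i    0    1    2    3    4    5    6    7    8
a[i]    6   18   17    9    1    6   13   15   14
L[i]    1    2    2    2    1    2    3    4    4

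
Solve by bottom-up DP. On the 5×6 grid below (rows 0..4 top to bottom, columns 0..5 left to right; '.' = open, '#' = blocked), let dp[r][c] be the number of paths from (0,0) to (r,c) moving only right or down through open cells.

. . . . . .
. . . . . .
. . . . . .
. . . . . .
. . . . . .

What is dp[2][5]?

21

r\c   0   1   2   3   4   5
  0   1   1   1   1   1   1
  1   1   2   3   4   5   6
  2   1   3   6  10  15  21
  3   1   4  10  20  35  56
  4   1   5  15  35  70 126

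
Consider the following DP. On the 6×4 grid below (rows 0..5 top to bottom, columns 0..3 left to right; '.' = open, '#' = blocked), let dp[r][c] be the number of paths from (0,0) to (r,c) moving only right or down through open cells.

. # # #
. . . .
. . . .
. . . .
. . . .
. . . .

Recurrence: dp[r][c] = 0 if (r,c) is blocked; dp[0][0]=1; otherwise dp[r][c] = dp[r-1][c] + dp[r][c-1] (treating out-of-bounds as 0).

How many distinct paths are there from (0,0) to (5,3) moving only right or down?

r\c   0   1   2   3
  0   1   0   0   0
  1   1   1   1   1
  2   1   2   3   4
  3   1   3   6  10
  4   1   4  10  20
  5   1   5  15  35

35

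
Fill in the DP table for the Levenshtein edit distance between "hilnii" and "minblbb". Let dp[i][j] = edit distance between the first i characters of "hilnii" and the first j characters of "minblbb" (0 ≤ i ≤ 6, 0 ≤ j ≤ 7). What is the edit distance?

6

   ''  m  i  n  b  l  b  b
''  0  1  2  3  4  5  6  7
 h  1  1  2  3  4  5  6  7
 i  2  2  1  2  3  4  5  6
 l  3  3  2  2  3  3  4  5
 n  4  4  3  2  3  4  4  5
 i  5  5  4  3  3  4  5  5
 i  6  6  5  4  4  4  5  6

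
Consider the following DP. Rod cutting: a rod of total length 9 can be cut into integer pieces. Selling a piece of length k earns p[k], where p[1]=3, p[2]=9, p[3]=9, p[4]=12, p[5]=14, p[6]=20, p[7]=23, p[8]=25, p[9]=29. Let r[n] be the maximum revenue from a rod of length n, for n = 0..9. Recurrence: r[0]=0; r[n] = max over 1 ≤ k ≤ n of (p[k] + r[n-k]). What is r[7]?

   n    0    1    2    3    4    5    6    7    8    9
r[n]    0    3    9   12   18   21   27   30   36   39

30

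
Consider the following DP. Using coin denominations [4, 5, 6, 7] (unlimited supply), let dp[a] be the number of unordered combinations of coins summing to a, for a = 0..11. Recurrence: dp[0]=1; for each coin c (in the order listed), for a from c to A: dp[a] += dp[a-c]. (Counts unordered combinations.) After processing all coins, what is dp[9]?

1

after  coin     0     1     2     3     4     5     6     7     8     9    10    11
          4     1     0     0     0     1     0     0     0     1     0     0     0
          5     1     0     0     0     1     1     0     0     1     1     1     0
          6     1     0     0     0     1     1     1     0     1     1     2     1
          7     1     0     0     0     1     1     1     1     1     1     2     2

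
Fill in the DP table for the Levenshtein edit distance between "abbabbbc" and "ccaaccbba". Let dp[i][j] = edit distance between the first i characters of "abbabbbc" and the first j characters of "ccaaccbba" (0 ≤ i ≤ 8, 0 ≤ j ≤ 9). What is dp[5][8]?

6

   ''  c  c  a  a  c  c  b  b  a
''  0  1  2  3  4  5  6  7  8  9
 a  1  1  2  2  3  4  5  6  7  8
 b  2  2  2  3  3  4  5  5  6  7
 b  3  3  3  3  4  4  5  5  5  6
 a  4  4  4  3  3  4  5  6  6  5
 b  5  5  5  4  4  4  5  5  6  6
 b  6  6  6  5  5  5  5  5  5  6
 b  7  7  7  6  6  6  6  5  5  6
 c  8  7  7  7  7  6  6  6  6  6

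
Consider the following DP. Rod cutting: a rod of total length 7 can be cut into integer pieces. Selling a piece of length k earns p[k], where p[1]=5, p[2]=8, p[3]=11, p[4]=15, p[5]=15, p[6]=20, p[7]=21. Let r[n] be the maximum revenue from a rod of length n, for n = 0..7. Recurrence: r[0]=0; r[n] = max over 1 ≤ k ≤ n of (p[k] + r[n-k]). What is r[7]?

35

   n    0    1    2    3    4    5    6    7
r[n]    0    5   10   15   20   25   30   35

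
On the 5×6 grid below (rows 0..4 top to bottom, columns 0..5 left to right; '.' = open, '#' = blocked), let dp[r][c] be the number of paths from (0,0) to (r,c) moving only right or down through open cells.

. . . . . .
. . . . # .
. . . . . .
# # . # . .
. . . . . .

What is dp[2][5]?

r\c   0   1   2   3   4   5
  0   1   1   1   1   1   1
  1   1   2   3   4   0   1
  2   1   3   6  10  10  11
  3   0   0   6   0  10  21
  4   0   0   6   6  16  37

11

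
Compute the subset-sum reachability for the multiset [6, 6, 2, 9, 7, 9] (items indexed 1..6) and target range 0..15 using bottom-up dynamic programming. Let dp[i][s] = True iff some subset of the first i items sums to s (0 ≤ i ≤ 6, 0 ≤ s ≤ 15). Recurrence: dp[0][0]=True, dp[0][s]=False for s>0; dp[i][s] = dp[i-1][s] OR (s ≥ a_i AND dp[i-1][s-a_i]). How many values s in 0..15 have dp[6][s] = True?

11

i\s   0   1   2   3   4   5   6   7   8   9  10  11  12  13  14  15
  0   T   F   F   F   F   F   F   F   F   F   F   F   F   F   F   F
  1   T   F   F   F   F   F   T   F   F   F   F   F   F   F   F   F
  2   T   F   F   F   F   F   T   F   F   F   F   F   T   F   F   F
  3   T   F   T   F   F   F   T   F   T   F   F   F   T   F   T   F
  4   T   F   T   F   F   F   T   F   T   T   F   T   T   F   T   T
  5   T   F   T   F   F   F   T   T   T   T   F   T   T   T   T   T
  6   T   F   T   F   F   F   T   T   T   T   F   T   T   T   T   T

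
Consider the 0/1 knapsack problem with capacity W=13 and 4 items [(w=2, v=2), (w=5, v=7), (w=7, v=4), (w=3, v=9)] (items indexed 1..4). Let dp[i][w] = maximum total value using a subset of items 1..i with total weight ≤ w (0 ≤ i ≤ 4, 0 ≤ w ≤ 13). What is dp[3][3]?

i\w   0   1   2   3   4   5   6   7   8   9  10  11  12  13
  0   0   0   0   0   0   0   0   0   0   0   0   0   0   0
  1   0   0   2   2   2   2   2   2   2   2   2   2   2   2
  2   0   0   2   2   2   7   7   9   9   9   9   9   9   9
  3   0   0   2   2   2   7   7   9   9   9   9   9  11  11
  4   0   0   2   9   9  11  11  11  16  16  18  18  18  18

2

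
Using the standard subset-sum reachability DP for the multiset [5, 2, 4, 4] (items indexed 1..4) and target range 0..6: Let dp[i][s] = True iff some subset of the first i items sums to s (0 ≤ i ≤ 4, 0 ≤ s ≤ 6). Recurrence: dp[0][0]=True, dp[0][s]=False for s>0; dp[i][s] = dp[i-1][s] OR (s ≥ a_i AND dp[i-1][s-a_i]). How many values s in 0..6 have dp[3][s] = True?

5

i\s   0   1   2   3   4   5   6
  0   T   F   F   F   F   F   F
  1   T   F   F   F   F   T   F
  2   T   F   T   F   F   T   F
  3   T   F   T   F   T   T   T
  4   T   F   T   F   T   T   T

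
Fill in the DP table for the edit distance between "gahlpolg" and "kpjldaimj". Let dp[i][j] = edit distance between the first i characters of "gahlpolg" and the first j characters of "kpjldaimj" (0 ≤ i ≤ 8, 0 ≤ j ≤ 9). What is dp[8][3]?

7

   ''  k  p  j  l  d  a  i  m  j
''  0  1  2  3  4  5  6  7  8  9
 g  1  1  2  3  4  5  6  7  8  9
 a  2  2  2  3  4  5  5  6  7  8
 h  3  3  3  3  4  5  6  6  7  8
 l  4  4  4  4  3  4  5  6  7  8
 p  5  5  4  5  4  4  5  6  7  8
 o  6  6  5  5  5  5  5  6  7  8
 l  7  7  6  6  5  6  6  6  7  8
 g  8  8  7  7  6  6  7  7  7  8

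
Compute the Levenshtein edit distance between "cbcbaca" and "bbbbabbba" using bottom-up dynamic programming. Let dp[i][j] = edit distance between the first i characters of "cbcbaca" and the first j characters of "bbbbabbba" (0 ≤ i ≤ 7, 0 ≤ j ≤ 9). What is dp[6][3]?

   ''  b  b  b  b  a  b  b  b  a
''  0  1  2  3  4  5  6  7  8  9
 c  1  1  2  3  4  5  6  7  8  9
 b  2  1  1  2  3  4  5  6  7  8
 c  3  2  2  2  3  4  5  6  7  8
 b  4  3  2  2  2  3  4  5  6  7
 a  5  4  3  3  3  2  3  4  5  6
 c  6  5  4  4  4  3  3  4  5  6
 a  7  6  5  5  5  4  4  4  5  5

4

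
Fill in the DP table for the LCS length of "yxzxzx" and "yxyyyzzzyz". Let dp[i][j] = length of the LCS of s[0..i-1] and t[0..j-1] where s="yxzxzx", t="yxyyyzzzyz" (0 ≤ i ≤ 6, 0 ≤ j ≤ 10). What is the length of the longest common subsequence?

   ''  y  x  y  y  y  z  z  z  y  z
''  0  0  0  0  0  0  0  0  0  0  0
 y  0  1  1  1  1  1  1  1  1  1  1
 x  0  1  2  2  2  2  2  2  2  2  2
 z  0  1  2  2  2  2  3  3  3  3  3
 x  0  1  2  2  2  2  3  3  3  3  3
 z  0  1  2  2  2  2  3  4  4  4  4
 x  0  1  2  2  2  2  3  4  4  4  4

4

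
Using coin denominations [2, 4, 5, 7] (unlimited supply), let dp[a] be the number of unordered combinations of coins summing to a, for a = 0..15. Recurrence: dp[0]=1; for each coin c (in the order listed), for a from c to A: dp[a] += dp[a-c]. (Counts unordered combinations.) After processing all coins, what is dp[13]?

after  coin     0     1     2     3     4     5     6     7     8     9    10    11    12    13    14    15
          2     1     0     1     0     1     0     1     0     1     0     1     0     1     0     1     0
          4     1     0     1     0     2     0     2     0     3     0     3     0     4     0     4     0
          5     1     0     1     0     2     1     2     1     3     2     4     2     5     3     6     4
          7     1     0     1     0     2     1     2     2     3     3     4     4     6     5     8     7

5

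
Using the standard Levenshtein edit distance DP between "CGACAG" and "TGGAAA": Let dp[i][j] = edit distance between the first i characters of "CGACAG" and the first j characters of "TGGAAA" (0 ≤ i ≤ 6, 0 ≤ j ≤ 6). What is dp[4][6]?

   ''  T  G  G  A  A  A
''  0  1  2  3  4  5  6
 C  1  1  2  3  4  5  6
 G  2  2  1  2  3  4  5
 A  3  3  2  2  2  3  4
 C  4  4  3  3  3  3  4
 A  5  5  4  4  3  3  3
 G  6  6  5  4  4  4  4

4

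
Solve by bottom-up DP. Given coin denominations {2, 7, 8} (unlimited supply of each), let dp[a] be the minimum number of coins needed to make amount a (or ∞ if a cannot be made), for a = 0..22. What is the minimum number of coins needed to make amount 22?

 a  0  1  2  3  4  5  6  7  8  9 10 11 12 13 14 15 16 17 18 19 20 21 22
dp  0  -  1  -  2  -  3  1  1  2  2  3  3  4  2  2  2  3  3  4  4  3  3
(- denotes ∞ / unreachable)

3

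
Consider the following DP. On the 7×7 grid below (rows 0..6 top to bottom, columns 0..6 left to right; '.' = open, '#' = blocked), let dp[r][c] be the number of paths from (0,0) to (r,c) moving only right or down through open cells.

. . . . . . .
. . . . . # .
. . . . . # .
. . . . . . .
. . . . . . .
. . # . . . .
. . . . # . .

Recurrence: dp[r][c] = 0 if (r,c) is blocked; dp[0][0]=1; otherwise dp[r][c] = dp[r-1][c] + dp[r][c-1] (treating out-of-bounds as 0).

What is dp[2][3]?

10

r\c   0   1   2   3   4   5   6
  0   1   1   1   1   1   1   1
  1   1   2   3   4   5   0   1
  2   1   3   6  10  15   0   1
  3   1   4  10  20  35  35  36
  4   1   5  15  35  70 105 141
  5   1   6   0  35 105 210 351
  6   1   7   7  42   0 210 561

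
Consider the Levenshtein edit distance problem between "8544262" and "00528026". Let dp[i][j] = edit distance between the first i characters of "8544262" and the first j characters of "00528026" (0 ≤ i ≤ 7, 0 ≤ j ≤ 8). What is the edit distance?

   ''  0  0  5  2  8  0  2  6
''  0  1  2  3  4  5  6  7  8
 8  1  1  2  3  4  4  5  6  7
 5  2  2  2  2  3  4  5  6  7
 4  3  3  3  3  3  4  5  6  7
 4  4  4  4  4  4  4  5  6  7
 2  5  5  5  5  4  5  5  5  6
 6  6  6  6  6  5  5  6  6  5
 2  7  7  7  7  6  6  6  6  6

6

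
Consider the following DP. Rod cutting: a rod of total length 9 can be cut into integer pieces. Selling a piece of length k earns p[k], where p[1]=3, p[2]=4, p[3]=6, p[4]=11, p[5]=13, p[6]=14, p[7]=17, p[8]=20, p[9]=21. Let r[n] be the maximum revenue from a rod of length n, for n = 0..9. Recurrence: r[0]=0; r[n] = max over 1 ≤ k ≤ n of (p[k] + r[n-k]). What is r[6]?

   n    0    1    2    3    4    5    6    7    8    9
r[n]    0    3    6    9   12   15   18   21   24   27

18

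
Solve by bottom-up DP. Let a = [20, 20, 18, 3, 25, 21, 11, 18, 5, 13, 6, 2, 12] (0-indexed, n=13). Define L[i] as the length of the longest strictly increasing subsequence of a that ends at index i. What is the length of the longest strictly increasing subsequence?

4

   i    0    1    2    3    4    5    6    7    8    9   10   11   12
a[i]   20   20   18    3   25   21   11   18    5   13    6    2   12
L[i]    1    1    1    1    2    2    2    3    2    3    3    1    4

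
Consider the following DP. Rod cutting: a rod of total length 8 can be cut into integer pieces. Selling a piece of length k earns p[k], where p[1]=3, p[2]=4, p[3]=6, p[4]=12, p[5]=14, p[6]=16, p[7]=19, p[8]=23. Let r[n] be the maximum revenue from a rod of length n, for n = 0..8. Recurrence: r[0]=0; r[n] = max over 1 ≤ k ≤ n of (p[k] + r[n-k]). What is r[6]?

18

   n    0    1    2    3    4    5    6    7    8
r[n]    0    3    6    9   12   15   18   21   24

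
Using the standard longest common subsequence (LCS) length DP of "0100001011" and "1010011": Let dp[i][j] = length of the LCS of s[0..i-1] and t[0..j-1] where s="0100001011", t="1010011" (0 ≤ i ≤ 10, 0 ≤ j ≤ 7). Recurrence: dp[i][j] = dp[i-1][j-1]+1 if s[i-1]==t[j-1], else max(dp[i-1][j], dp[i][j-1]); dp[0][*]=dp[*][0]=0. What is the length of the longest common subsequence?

6

   ''  1  0  1  0  0  1  1
''  0  0  0  0  0  0  0  0
 0  0  0  1  1  1  1  1  1
 1  0  1  1  2  2  2  2  2
 0  0  1  2  2  3  3  3  3
 0  0  1  2  2  3  4  4  4
 0  0  1  2  2  3  4  4  4
 0  0  1  2  2  3  4  4  4
 1  0  1  2  3  3  4  5  5
 0  0  1  2  3  4  4  5  5
 1  0  1  2  3  4  4  5  6
 1  0  1  2  3  4  4  5  6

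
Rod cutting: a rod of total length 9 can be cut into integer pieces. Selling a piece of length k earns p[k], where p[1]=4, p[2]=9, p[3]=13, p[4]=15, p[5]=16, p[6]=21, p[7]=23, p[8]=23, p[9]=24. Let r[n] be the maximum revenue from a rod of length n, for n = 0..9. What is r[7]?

31

   n    0    1    2    3    4    5    6    7    8    9
r[n]    0    4    9   13   18   22   27   31   36   40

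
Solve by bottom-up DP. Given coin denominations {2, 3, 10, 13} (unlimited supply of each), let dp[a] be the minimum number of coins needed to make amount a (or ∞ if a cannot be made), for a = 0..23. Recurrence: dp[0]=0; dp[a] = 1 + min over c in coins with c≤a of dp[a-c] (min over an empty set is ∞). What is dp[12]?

 a  0  1  2  3  4  5  6  7  8  9 10 11 12 13 14 15 16 17 18 19 20 21 22 23
dp  0  -  1  1  2  2  2  3  3  3  1  4  2  1  3  2  2  3  3  3  2  4  3  2
(- denotes ∞ / unreachable)

2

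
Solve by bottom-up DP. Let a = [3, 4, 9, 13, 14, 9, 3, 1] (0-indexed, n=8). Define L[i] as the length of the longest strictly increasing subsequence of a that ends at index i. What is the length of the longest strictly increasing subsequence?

5

   i    0    1    2    3    4    5    6    7
a[i]    3    4    9   13   14    9    3    1
L[i]    1    2    3    4    5    3    1    1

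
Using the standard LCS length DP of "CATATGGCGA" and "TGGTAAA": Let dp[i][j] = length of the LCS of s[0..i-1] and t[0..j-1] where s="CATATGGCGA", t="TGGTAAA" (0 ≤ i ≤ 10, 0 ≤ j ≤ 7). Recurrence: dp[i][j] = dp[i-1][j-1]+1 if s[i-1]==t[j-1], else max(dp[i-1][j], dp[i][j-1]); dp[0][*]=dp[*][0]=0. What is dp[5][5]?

2

   ''  T  G  G  T  A  A  A
''  0  0  0  0  0  0  0  0
 C  0  0  0  0  0  0  0  0
 A  0  0  0  0  0  1  1  1
 T  0  1  1  1  1  1  1  1
 A  0  1  1  1  1  2  2  2
 T  0  1  1  1  2  2  2  2
 G  0  1  2  2  2  2  2  2
 G  0  1  2  3  3  3  3  3
 C  0  1  2  3  3  3  3  3
 G  0  1  2  3  3  3  3  3
 A  0  1  2  3  3  4  4  4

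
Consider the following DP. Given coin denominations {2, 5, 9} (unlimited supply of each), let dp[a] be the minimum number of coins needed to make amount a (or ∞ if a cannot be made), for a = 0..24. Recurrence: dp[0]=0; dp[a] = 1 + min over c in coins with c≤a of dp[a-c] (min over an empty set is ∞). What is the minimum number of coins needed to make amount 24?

4

 a  0  1  2  3  4  5  6  7  8  9 10 11 12 13 14 15 16 17 18 19 20 21 22 23 24
dp  0  -  1  -  2  1  3  2  4  1  2  2  3  3  2  3  3  4  2  3  3  4  4  3  4
(- denotes ∞ / unreachable)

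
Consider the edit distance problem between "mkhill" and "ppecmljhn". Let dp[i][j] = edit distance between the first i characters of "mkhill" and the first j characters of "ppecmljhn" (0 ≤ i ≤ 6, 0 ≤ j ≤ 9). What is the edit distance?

   ''  p  p  e  c  m  l  j  h  n
''  0  1  2  3  4  5  6  7  8  9
 m  1  1  2  3  4  4  5  6  7  8
 k  2  2  2  3  4  5  5  6  7  8
 h  3  3  3  3  4  5  6  6  6  7
 i  4  4  4  4  4  5  6  7  7  7
 l  5  5  5  5  5  5  5  6  7  8
 l  6  6  6  6  6  6  5  6  7  8

8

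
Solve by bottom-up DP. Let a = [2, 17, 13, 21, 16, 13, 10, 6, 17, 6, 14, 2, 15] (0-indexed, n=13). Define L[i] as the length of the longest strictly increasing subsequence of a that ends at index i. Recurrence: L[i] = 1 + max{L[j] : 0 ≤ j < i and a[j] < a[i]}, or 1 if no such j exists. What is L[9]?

2

   i    0    1    2    3    4    5    6    7    8    9   10   11   12
a[i]    2   17   13   21   16   13   10    6   17    6   14    2   15
L[i]    1    2    2    3    3    2    2    2    4    2    3    1    4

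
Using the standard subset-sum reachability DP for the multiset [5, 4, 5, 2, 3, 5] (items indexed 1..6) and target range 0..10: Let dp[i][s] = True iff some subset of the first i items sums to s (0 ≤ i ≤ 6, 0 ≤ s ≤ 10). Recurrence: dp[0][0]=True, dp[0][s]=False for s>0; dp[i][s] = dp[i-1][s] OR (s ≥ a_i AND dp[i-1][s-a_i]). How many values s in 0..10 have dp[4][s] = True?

8

i\s   0   1   2   3   4   5   6   7   8   9  10
  0   T   F   F   F   F   F   F   F   F   F   F
  1   T   F   F   F   F   T   F   F   F   F   F
  2   T   F   F   F   T   T   F   F   F   T   F
  3   T   F   F   F   T   T   F   F   F   T   T
  4   T   F   T   F   T   T   T   T   F   T   T
  5   T   F   T   T   T   T   T   T   T   T   T
  6   T   F   T   T   T   T   T   T   T   T   T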